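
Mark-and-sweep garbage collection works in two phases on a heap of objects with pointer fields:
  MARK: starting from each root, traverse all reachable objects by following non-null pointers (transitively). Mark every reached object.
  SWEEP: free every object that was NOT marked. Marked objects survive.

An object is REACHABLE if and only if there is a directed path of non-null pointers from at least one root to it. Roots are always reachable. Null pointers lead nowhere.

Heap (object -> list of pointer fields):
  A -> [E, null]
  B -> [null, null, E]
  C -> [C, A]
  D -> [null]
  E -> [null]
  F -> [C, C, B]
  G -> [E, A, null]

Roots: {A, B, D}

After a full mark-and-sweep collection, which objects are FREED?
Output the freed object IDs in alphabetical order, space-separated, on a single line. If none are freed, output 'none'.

Answer: C F G

Derivation:
Roots: A B D
Mark A: refs=E null, marked=A
Mark B: refs=null null E, marked=A B
Mark D: refs=null, marked=A B D
Mark E: refs=null, marked=A B D E
Unmarked (collected): C F G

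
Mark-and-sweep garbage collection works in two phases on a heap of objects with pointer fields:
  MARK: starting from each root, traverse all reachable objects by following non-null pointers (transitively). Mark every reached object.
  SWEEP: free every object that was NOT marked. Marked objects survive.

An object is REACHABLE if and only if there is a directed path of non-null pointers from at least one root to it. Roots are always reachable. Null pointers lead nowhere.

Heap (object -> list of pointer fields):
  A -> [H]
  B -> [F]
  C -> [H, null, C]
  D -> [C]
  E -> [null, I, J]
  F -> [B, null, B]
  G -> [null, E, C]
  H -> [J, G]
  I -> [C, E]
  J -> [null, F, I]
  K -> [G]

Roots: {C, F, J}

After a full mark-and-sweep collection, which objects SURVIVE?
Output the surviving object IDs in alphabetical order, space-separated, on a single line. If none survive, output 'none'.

Answer: B C E F G H I J

Derivation:
Roots: C F J
Mark C: refs=H null C, marked=C
Mark F: refs=B null B, marked=C F
Mark J: refs=null F I, marked=C F J
Mark H: refs=J G, marked=C F H J
Mark B: refs=F, marked=B C F H J
Mark I: refs=C E, marked=B C F H I J
Mark G: refs=null E C, marked=B C F G H I J
Mark E: refs=null I J, marked=B C E F G H I J
Unmarked (collected): A D K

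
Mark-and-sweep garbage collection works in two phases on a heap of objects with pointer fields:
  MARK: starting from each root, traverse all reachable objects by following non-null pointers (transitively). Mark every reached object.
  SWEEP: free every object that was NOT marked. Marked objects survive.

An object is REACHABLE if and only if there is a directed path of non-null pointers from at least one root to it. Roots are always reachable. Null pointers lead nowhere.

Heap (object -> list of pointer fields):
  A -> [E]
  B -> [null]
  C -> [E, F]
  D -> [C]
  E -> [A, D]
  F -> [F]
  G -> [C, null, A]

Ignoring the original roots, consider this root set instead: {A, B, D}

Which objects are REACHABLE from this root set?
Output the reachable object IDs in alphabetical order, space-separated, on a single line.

Roots: A B D
Mark A: refs=E, marked=A
Mark B: refs=null, marked=A B
Mark D: refs=C, marked=A B D
Mark E: refs=A D, marked=A B D E
Mark C: refs=E F, marked=A B C D E
Mark F: refs=F, marked=A B C D E F
Unmarked (collected): G

Answer: A B C D E F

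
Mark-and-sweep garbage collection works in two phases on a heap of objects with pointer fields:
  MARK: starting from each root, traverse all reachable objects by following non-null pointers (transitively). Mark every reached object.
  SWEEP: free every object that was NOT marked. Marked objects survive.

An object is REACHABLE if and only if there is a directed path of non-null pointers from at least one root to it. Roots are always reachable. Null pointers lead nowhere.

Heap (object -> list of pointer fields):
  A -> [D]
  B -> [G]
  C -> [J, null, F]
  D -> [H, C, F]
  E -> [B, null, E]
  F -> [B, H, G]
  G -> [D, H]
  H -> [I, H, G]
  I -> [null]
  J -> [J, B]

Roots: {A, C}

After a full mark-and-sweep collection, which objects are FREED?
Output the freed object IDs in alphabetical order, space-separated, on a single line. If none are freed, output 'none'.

Answer: E

Derivation:
Roots: A C
Mark A: refs=D, marked=A
Mark C: refs=J null F, marked=A C
Mark D: refs=H C F, marked=A C D
Mark J: refs=J B, marked=A C D J
Mark F: refs=B H G, marked=A C D F J
Mark H: refs=I H G, marked=A C D F H J
Mark B: refs=G, marked=A B C D F H J
Mark G: refs=D H, marked=A B C D F G H J
Mark I: refs=null, marked=A B C D F G H I J
Unmarked (collected): E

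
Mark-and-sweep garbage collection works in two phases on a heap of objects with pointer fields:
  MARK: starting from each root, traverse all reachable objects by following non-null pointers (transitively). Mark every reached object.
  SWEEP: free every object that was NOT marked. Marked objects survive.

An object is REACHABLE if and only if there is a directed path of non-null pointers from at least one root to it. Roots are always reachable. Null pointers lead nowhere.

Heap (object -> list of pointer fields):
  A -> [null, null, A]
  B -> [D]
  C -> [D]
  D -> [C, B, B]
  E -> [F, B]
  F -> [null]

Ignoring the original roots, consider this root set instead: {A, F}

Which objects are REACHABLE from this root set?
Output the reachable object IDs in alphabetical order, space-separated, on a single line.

Roots: A F
Mark A: refs=null null A, marked=A
Mark F: refs=null, marked=A F
Unmarked (collected): B C D E

Answer: A F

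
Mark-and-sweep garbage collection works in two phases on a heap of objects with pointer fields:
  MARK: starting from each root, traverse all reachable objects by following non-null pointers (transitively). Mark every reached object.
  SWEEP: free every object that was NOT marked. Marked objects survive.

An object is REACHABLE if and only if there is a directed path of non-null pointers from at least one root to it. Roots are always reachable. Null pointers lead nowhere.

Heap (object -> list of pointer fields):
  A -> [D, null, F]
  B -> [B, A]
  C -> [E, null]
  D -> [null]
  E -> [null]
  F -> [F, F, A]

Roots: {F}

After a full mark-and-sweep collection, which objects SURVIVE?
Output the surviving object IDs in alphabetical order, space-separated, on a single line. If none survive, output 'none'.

Roots: F
Mark F: refs=F F A, marked=F
Mark A: refs=D null F, marked=A F
Mark D: refs=null, marked=A D F
Unmarked (collected): B C E

Answer: A D F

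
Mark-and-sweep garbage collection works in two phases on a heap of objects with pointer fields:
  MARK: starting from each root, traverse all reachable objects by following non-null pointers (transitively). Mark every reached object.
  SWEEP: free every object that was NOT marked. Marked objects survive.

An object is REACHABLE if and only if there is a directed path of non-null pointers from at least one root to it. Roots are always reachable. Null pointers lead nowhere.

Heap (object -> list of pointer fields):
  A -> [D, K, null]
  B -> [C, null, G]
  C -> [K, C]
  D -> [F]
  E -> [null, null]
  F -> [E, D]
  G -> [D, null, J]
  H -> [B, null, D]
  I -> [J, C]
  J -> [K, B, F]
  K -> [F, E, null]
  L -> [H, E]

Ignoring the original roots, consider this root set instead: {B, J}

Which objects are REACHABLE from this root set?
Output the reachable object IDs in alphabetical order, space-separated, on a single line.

Answer: B C D E F G J K

Derivation:
Roots: B J
Mark B: refs=C null G, marked=B
Mark J: refs=K B F, marked=B J
Mark C: refs=K C, marked=B C J
Mark G: refs=D null J, marked=B C G J
Mark K: refs=F E null, marked=B C G J K
Mark F: refs=E D, marked=B C F G J K
Mark D: refs=F, marked=B C D F G J K
Mark E: refs=null null, marked=B C D E F G J K
Unmarked (collected): A H I L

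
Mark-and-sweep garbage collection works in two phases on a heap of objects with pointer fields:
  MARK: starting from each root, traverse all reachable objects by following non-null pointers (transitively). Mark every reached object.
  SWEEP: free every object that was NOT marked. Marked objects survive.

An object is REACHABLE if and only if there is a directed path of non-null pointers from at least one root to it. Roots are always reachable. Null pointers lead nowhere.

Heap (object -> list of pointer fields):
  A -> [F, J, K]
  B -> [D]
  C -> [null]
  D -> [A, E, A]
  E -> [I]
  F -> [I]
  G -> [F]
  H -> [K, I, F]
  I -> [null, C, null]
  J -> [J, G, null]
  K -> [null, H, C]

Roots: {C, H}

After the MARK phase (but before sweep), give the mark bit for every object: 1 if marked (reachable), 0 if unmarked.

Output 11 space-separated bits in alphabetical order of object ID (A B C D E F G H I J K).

Roots: C H
Mark C: refs=null, marked=C
Mark H: refs=K I F, marked=C H
Mark K: refs=null H C, marked=C H K
Mark I: refs=null C null, marked=C H I K
Mark F: refs=I, marked=C F H I K
Unmarked (collected): A B D E G J

Answer: 0 0 1 0 0 1 0 1 1 0 1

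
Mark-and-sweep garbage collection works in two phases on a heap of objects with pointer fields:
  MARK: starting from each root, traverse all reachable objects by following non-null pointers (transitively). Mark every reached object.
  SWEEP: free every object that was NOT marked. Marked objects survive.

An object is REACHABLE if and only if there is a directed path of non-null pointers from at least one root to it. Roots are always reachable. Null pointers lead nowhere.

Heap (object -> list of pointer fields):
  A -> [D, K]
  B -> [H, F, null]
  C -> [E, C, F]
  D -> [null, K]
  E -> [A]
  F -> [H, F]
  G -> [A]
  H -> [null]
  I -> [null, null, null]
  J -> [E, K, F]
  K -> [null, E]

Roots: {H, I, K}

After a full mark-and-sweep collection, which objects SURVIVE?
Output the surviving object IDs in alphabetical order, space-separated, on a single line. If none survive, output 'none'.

Roots: H I K
Mark H: refs=null, marked=H
Mark I: refs=null null null, marked=H I
Mark K: refs=null E, marked=H I K
Mark E: refs=A, marked=E H I K
Mark A: refs=D K, marked=A E H I K
Mark D: refs=null K, marked=A D E H I K
Unmarked (collected): B C F G J

Answer: A D E H I K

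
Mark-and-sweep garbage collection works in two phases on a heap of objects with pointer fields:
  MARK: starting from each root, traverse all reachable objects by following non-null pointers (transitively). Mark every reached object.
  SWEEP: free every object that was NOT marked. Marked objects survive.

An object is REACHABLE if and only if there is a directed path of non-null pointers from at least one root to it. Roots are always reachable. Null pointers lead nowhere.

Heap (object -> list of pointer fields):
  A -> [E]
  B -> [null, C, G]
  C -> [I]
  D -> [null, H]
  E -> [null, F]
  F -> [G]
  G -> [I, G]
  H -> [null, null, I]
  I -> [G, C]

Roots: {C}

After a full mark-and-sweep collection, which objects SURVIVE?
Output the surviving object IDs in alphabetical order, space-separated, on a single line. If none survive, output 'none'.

Answer: C G I

Derivation:
Roots: C
Mark C: refs=I, marked=C
Mark I: refs=G C, marked=C I
Mark G: refs=I G, marked=C G I
Unmarked (collected): A B D E F H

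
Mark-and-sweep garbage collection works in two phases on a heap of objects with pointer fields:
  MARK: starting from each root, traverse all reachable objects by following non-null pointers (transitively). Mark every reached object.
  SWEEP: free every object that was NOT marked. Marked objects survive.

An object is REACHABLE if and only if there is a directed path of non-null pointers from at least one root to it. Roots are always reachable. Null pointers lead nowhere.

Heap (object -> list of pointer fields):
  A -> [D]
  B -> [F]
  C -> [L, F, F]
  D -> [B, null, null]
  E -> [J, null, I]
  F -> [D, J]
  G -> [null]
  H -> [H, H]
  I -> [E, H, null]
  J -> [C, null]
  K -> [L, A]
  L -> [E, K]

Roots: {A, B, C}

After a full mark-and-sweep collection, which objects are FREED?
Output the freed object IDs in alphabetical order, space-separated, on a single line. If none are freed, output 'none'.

Answer: G

Derivation:
Roots: A B C
Mark A: refs=D, marked=A
Mark B: refs=F, marked=A B
Mark C: refs=L F F, marked=A B C
Mark D: refs=B null null, marked=A B C D
Mark F: refs=D J, marked=A B C D F
Mark L: refs=E K, marked=A B C D F L
Mark J: refs=C null, marked=A B C D F J L
Mark E: refs=J null I, marked=A B C D E F J L
Mark K: refs=L A, marked=A B C D E F J K L
Mark I: refs=E H null, marked=A B C D E F I J K L
Mark H: refs=H H, marked=A B C D E F H I J K L
Unmarked (collected): G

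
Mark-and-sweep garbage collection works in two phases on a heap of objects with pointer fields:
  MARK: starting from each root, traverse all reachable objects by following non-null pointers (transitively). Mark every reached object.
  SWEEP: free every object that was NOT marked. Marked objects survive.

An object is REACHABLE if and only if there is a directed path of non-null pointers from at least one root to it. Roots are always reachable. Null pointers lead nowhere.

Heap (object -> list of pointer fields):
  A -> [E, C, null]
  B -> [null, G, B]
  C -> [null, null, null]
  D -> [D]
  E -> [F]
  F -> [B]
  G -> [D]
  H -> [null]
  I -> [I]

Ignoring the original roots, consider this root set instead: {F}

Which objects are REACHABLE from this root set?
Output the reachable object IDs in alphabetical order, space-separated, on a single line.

Answer: B D F G

Derivation:
Roots: F
Mark F: refs=B, marked=F
Mark B: refs=null G B, marked=B F
Mark G: refs=D, marked=B F G
Mark D: refs=D, marked=B D F G
Unmarked (collected): A C E H I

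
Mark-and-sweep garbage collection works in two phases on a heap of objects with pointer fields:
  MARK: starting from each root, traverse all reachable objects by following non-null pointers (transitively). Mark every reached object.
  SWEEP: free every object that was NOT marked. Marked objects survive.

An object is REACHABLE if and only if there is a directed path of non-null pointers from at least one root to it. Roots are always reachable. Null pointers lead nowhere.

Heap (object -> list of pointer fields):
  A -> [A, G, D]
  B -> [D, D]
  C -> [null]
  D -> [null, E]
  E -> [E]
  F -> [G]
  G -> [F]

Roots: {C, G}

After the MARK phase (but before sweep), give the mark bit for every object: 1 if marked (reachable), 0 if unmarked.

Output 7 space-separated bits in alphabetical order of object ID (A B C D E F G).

Roots: C G
Mark C: refs=null, marked=C
Mark G: refs=F, marked=C G
Mark F: refs=G, marked=C F G
Unmarked (collected): A B D E

Answer: 0 0 1 0 0 1 1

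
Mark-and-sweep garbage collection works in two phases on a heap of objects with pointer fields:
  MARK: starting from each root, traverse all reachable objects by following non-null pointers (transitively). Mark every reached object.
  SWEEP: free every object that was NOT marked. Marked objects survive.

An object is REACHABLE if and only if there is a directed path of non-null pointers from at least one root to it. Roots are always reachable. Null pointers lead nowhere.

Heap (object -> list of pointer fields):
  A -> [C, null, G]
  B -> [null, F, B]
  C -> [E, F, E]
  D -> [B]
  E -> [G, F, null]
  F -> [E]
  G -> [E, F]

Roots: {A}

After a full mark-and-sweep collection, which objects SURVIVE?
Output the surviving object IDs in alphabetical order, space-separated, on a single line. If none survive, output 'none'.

Roots: A
Mark A: refs=C null G, marked=A
Mark C: refs=E F E, marked=A C
Mark G: refs=E F, marked=A C G
Mark E: refs=G F null, marked=A C E G
Mark F: refs=E, marked=A C E F G
Unmarked (collected): B D

Answer: A C E F G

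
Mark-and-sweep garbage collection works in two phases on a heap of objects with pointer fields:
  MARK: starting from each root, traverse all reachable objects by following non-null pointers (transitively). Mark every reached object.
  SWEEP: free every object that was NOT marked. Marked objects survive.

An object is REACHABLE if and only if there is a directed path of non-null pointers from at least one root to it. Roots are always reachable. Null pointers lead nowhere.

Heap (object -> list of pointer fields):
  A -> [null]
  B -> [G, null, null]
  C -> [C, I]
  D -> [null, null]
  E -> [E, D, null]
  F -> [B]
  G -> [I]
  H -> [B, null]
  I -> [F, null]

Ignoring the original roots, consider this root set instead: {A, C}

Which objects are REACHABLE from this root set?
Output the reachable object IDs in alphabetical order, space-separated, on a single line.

Answer: A B C F G I

Derivation:
Roots: A C
Mark A: refs=null, marked=A
Mark C: refs=C I, marked=A C
Mark I: refs=F null, marked=A C I
Mark F: refs=B, marked=A C F I
Mark B: refs=G null null, marked=A B C F I
Mark G: refs=I, marked=A B C F G I
Unmarked (collected): D E H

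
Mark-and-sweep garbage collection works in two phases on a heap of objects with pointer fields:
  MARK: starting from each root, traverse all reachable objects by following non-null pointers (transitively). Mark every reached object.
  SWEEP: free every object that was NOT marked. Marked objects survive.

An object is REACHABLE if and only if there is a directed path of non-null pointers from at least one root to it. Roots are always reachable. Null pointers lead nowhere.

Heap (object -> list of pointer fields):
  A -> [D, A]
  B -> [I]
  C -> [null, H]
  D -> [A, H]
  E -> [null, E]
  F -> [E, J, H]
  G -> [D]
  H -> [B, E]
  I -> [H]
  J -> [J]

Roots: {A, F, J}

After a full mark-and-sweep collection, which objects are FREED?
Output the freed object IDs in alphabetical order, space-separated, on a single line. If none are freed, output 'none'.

Roots: A F J
Mark A: refs=D A, marked=A
Mark F: refs=E J H, marked=A F
Mark J: refs=J, marked=A F J
Mark D: refs=A H, marked=A D F J
Mark E: refs=null E, marked=A D E F J
Mark H: refs=B E, marked=A D E F H J
Mark B: refs=I, marked=A B D E F H J
Mark I: refs=H, marked=A B D E F H I J
Unmarked (collected): C G

Answer: C G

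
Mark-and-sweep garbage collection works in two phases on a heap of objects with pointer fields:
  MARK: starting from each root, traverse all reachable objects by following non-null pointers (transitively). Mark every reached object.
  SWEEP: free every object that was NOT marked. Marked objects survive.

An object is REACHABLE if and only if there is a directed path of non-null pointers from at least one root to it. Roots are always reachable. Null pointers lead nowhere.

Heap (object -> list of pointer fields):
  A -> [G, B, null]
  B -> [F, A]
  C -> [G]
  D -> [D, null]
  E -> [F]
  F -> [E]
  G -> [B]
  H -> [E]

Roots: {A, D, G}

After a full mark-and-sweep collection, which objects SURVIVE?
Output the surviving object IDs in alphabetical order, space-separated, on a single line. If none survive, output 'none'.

Answer: A B D E F G

Derivation:
Roots: A D G
Mark A: refs=G B null, marked=A
Mark D: refs=D null, marked=A D
Mark G: refs=B, marked=A D G
Mark B: refs=F A, marked=A B D G
Mark F: refs=E, marked=A B D F G
Mark E: refs=F, marked=A B D E F G
Unmarked (collected): C H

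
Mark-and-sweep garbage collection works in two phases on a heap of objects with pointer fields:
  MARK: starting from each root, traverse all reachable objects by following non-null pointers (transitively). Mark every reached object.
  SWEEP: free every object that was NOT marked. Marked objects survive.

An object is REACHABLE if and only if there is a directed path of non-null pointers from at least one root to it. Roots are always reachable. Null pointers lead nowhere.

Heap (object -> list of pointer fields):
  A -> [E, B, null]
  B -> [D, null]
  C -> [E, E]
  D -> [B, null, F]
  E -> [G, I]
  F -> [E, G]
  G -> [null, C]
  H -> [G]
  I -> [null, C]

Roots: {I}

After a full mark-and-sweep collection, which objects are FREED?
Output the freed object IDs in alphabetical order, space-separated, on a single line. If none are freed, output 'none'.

Roots: I
Mark I: refs=null C, marked=I
Mark C: refs=E E, marked=C I
Mark E: refs=G I, marked=C E I
Mark G: refs=null C, marked=C E G I
Unmarked (collected): A B D F H

Answer: A B D F H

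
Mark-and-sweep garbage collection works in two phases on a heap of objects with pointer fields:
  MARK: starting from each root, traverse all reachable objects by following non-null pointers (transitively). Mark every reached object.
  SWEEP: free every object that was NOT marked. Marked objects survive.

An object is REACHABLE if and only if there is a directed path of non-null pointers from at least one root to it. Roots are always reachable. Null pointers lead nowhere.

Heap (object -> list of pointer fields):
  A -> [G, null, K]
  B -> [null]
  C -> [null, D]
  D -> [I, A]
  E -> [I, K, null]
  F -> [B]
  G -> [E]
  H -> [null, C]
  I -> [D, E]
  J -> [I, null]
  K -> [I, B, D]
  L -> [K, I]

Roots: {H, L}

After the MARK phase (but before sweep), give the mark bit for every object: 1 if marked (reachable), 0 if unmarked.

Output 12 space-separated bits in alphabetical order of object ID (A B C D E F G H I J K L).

Roots: H L
Mark H: refs=null C, marked=H
Mark L: refs=K I, marked=H L
Mark C: refs=null D, marked=C H L
Mark K: refs=I B D, marked=C H K L
Mark I: refs=D E, marked=C H I K L
Mark D: refs=I A, marked=C D H I K L
Mark B: refs=null, marked=B C D H I K L
Mark E: refs=I K null, marked=B C D E H I K L
Mark A: refs=G null K, marked=A B C D E H I K L
Mark G: refs=E, marked=A B C D E G H I K L
Unmarked (collected): F J

Answer: 1 1 1 1 1 0 1 1 1 0 1 1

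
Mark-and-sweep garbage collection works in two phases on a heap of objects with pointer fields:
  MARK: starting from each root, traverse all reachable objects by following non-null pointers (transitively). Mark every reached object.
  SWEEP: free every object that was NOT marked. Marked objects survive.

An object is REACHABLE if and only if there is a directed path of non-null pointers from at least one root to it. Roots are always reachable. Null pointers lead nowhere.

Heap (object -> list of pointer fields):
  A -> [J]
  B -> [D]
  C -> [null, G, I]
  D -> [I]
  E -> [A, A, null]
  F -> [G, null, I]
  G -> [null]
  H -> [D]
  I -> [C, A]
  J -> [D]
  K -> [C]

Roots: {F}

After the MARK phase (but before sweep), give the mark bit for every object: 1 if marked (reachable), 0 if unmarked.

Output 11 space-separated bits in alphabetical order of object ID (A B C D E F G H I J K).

Roots: F
Mark F: refs=G null I, marked=F
Mark G: refs=null, marked=F G
Mark I: refs=C A, marked=F G I
Mark C: refs=null G I, marked=C F G I
Mark A: refs=J, marked=A C F G I
Mark J: refs=D, marked=A C F G I J
Mark D: refs=I, marked=A C D F G I J
Unmarked (collected): B E H K

Answer: 1 0 1 1 0 1 1 0 1 1 0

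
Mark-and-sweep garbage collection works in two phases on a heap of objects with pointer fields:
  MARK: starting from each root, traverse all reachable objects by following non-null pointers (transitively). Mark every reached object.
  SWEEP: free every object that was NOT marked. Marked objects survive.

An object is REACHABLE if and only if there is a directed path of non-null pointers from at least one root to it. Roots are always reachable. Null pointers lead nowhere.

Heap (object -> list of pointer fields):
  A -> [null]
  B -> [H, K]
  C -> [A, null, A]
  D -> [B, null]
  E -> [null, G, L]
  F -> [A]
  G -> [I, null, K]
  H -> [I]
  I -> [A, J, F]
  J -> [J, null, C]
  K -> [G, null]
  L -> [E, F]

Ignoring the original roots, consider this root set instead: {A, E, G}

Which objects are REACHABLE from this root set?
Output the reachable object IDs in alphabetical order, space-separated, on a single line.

Answer: A C E F G I J K L

Derivation:
Roots: A E G
Mark A: refs=null, marked=A
Mark E: refs=null G L, marked=A E
Mark G: refs=I null K, marked=A E G
Mark L: refs=E F, marked=A E G L
Mark I: refs=A J F, marked=A E G I L
Mark K: refs=G null, marked=A E G I K L
Mark F: refs=A, marked=A E F G I K L
Mark J: refs=J null C, marked=A E F G I J K L
Mark C: refs=A null A, marked=A C E F G I J K L
Unmarked (collected): B D H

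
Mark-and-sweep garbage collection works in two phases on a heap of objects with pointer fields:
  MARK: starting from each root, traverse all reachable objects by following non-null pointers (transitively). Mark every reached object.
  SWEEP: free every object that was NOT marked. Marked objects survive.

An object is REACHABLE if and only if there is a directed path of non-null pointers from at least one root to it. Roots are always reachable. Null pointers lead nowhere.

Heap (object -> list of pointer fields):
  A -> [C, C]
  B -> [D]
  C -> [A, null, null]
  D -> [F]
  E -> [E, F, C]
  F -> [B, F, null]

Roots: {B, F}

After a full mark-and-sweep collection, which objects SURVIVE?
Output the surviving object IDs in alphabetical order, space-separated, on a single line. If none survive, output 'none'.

Roots: B F
Mark B: refs=D, marked=B
Mark F: refs=B F null, marked=B F
Mark D: refs=F, marked=B D F
Unmarked (collected): A C E

Answer: B D F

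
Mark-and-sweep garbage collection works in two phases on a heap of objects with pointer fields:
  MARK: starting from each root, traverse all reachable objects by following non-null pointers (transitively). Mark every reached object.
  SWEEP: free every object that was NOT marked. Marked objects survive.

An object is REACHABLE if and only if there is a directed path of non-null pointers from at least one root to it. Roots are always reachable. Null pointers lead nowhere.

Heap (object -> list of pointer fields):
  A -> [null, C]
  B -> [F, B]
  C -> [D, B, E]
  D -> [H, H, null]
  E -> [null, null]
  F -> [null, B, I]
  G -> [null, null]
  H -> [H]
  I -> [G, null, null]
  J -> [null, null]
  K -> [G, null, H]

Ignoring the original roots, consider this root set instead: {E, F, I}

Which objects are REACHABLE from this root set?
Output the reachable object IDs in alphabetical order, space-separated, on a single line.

Roots: E F I
Mark E: refs=null null, marked=E
Mark F: refs=null B I, marked=E F
Mark I: refs=G null null, marked=E F I
Mark B: refs=F B, marked=B E F I
Mark G: refs=null null, marked=B E F G I
Unmarked (collected): A C D H J K

Answer: B E F G I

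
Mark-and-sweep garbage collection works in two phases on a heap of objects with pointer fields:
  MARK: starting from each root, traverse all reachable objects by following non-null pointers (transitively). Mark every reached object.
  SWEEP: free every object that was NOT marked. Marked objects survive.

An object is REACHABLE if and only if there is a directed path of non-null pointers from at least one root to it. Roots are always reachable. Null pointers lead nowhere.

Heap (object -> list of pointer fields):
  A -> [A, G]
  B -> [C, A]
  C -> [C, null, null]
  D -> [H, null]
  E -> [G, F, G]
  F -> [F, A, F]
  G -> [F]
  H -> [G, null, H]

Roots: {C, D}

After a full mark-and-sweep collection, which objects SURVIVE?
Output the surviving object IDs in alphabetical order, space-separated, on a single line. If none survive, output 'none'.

Roots: C D
Mark C: refs=C null null, marked=C
Mark D: refs=H null, marked=C D
Mark H: refs=G null H, marked=C D H
Mark G: refs=F, marked=C D G H
Mark F: refs=F A F, marked=C D F G H
Mark A: refs=A G, marked=A C D F G H
Unmarked (collected): B E

Answer: A C D F G H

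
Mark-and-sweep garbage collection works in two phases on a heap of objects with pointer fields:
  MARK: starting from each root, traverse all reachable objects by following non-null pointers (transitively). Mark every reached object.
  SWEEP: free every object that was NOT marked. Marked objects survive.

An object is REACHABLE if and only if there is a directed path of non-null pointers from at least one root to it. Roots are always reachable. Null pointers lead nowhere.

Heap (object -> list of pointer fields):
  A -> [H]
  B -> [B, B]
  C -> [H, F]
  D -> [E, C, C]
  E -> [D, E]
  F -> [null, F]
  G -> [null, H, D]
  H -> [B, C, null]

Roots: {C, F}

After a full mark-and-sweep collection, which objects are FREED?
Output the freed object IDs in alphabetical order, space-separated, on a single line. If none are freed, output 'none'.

Roots: C F
Mark C: refs=H F, marked=C
Mark F: refs=null F, marked=C F
Mark H: refs=B C null, marked=C F H
Mark B: refs=B B, marked=B C F H
Unmarked (collected): A D E G

Answer: A D E G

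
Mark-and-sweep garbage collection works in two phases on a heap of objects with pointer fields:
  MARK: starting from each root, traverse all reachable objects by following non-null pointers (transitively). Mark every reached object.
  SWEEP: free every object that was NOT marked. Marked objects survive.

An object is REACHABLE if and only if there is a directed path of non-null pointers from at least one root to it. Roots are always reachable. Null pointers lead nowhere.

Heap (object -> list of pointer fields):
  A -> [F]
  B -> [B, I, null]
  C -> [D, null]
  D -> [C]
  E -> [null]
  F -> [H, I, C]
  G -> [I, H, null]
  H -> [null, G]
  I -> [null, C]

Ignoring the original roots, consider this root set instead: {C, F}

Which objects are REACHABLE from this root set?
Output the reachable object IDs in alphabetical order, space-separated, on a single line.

Roots: C F
Mark C: refs=D null, marked=C
Mark F: refs=H I C, marked=C F
Mark D: refs=C, marked=C D F
Mark H: refs=null G, marked=C D F H
Mark I: refs=null C, marked=C D F H I
Mark G: refs=I H null, marked=C D F G H I
Unmarked (collected): A B E

Answer: C D F G H I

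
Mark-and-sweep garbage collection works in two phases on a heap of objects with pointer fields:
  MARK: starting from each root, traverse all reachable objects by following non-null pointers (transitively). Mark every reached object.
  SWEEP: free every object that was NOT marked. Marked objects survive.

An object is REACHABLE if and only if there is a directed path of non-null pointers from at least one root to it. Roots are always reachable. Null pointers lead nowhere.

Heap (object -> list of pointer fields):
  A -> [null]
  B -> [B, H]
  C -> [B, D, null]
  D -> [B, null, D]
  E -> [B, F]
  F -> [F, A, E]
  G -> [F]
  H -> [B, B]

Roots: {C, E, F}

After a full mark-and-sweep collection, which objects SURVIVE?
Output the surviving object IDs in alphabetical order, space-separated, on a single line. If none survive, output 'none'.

Roots: C E F
Mark C: refs=B D null, marked=C
Mark E: refs=B F, marked=C E
Mark F: refs=F A E, marked=C E F
Mark B: refs=B H, marked=B C E F
Mark D: refs=B null D, marked=B C D E F
Mark A: refs=null, marked=A B C D E F
Mark H: refs=B B, marked=A B C D E F H
Unmarked (collected): G

Answer: A B C D E F H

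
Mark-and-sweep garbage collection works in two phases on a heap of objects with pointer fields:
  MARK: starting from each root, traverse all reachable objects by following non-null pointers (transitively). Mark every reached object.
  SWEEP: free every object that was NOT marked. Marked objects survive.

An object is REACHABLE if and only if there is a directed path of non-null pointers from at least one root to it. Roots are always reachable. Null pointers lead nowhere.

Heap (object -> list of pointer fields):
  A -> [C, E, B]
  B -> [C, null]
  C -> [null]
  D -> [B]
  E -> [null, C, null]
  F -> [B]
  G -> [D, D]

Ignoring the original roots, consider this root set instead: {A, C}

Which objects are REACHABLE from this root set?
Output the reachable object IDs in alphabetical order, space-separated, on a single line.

Roots: A C
Mark A: refs=C E B, marked=A
Mark C: refs=null, marked=A C
Mark E: refs=null C null, marked=A C E
Mark B: refs=C null, marked=A B C E
Unmarked (collected): D F G

Answer: A B C E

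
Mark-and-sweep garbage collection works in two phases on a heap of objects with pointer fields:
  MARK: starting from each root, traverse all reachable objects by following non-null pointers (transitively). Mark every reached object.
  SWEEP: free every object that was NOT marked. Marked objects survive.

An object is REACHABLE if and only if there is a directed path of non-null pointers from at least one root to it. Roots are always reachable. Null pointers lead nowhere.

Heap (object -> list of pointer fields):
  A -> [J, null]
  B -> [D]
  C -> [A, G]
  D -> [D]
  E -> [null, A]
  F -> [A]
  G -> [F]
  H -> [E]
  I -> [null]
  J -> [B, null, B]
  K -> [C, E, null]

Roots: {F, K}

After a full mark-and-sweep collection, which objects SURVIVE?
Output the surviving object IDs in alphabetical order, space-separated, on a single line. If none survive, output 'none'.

Roots: F K
Mark F: refs=A, marked=F
Mark K: refs=C E null, marked=F K
Mark A: refs=J null, marked=A F K
Mark C: refs=A G, marked=A C F K
Mark E: refs=null A, marked=A C E F K
Mark J: refs=B null B, marked=A C E F J K
Mark G: refs=F, marked=A C E F G J K
Mark B: refs=D, marked=A B C E F G J K
Mark D: refs=D, marked=A B C D E F G J K
Unmarked (collected): H I

Answer: A B C D E F G J K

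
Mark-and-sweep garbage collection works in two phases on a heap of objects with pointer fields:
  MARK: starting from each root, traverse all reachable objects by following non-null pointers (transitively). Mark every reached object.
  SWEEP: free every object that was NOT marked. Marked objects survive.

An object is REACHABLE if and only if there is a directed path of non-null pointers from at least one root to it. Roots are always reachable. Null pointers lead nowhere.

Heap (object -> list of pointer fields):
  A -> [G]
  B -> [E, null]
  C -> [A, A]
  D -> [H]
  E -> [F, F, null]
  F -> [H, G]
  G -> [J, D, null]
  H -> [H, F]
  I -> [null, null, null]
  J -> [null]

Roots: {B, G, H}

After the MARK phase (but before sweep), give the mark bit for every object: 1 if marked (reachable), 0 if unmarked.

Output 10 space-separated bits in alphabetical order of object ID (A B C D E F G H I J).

Answer: 0 1 0 1 1 1 1 1 0 1

Derivation:
Roots: B G H
Mark B: refs=E null, marked=B
Mark G: refs=J D null, marked=B G
Mark H: refs=H F, marked=B G H
Mark E: refs=F F null, marked=B E G H
Mark J: refs=null, marked=B E G H J
Mark D: refs=H, marked=B D E G H J
Mark F: refs=H G, marked=B D E F G H J
Unmarked (collected): A C I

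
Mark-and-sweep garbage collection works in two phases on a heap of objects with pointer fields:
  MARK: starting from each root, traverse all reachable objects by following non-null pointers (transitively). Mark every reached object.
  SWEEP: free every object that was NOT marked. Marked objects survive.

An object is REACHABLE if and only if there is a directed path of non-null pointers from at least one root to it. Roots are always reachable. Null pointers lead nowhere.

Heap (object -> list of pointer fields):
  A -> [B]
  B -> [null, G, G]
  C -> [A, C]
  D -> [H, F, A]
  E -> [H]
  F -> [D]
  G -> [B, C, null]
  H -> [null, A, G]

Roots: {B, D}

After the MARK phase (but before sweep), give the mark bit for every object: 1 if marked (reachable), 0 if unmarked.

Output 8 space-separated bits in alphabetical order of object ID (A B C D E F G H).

Roots: B D
Mark B: refs=null G G, marked=B
Mark D: refs=H F A, marked=B D
Mark G: refs=B C null, marked=B D G
Mark H: refs=null A G, marked=B D G H
Mark F: refs=D, marked=B D F G H
Mark A: refs=B, marked=A B D F G H
Mark C: refs=A C, marked=A B C D F G H
Unmarked (collected): E

Answer: 1 1 1 1 0 1 1 1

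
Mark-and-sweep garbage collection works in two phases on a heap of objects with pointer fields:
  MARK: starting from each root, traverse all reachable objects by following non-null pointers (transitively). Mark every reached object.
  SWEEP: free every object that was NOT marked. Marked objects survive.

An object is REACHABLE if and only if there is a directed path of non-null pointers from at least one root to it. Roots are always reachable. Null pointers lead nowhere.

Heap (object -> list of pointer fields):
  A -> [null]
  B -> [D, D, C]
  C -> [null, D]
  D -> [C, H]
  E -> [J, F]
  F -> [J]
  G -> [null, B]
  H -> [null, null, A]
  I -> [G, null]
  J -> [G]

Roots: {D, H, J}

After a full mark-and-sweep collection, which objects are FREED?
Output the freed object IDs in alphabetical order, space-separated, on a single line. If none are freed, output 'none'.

Roots: D H J
Mark D: refs=C H, marked=D
Mark H: refs=null null A, marked=D H
Mark J: refs=G, marked=D H J
Mark C: refs=null D, marked=C D H J
Mark A: refs=null, marked=A C D H J
Mark G: refs=null B, marked=A C D G H J
Mark B: refs=D D C, marked=A B C D G H J
Unmarked (collected): E F I

Answer: E F I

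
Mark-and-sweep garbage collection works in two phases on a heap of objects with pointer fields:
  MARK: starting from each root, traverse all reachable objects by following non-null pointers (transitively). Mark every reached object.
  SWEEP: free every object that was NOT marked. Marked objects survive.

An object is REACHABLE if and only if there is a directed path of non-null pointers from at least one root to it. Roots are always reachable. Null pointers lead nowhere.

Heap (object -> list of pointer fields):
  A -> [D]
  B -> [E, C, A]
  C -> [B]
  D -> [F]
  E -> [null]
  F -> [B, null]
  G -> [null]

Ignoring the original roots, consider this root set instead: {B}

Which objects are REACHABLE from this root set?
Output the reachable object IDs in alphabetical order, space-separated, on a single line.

Answer: A B C D E F

Derivation:
Roots: B
Mark B: refs=E C A, marked=B
Mark E: refs=null, marked=B E
Mark C: refs=B, marked=B C E
Mark A: refs=D, marked=A B C E
Mark D: refs=F, marked=A B C D E
Mark F: refs=B null, marked=A B C D E F
Unmarked (collected): G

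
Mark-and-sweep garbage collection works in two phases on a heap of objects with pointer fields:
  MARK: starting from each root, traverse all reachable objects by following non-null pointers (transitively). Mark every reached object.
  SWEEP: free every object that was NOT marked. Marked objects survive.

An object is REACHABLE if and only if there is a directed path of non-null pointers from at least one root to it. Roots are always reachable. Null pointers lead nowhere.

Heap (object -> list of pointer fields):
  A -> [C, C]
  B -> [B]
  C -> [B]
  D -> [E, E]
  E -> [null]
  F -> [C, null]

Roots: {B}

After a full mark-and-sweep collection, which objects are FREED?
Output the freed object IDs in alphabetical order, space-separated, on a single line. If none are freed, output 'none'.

Answer: A C D E F

Derivation:
Roots: B
Mark B: refs=B, marked=B
Unmarked (collected): A C D E F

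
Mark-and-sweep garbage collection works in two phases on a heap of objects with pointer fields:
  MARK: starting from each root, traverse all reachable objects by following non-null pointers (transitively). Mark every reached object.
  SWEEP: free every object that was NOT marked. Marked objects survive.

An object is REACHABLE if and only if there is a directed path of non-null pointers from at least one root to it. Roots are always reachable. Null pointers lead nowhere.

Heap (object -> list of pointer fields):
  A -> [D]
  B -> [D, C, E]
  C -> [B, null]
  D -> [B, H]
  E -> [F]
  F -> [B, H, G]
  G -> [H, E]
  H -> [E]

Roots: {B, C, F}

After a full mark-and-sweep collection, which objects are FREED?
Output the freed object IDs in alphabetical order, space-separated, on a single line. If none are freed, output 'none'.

Answer: A

Derivation:
Roots: B C F
Mark B: refs=D C E, marked=B
Mark C: refs=B null, marked=B C
Mark F: refs=B H G, marked=B C F
Mark D: refs=B H, marked=B C D F
Mark E: refs=F, marked=B C D E F
Mark H: refs=E, marked=B C D E F H
Mark G: refs=H E, marked=B C D E F G H
Unmarked (collected): A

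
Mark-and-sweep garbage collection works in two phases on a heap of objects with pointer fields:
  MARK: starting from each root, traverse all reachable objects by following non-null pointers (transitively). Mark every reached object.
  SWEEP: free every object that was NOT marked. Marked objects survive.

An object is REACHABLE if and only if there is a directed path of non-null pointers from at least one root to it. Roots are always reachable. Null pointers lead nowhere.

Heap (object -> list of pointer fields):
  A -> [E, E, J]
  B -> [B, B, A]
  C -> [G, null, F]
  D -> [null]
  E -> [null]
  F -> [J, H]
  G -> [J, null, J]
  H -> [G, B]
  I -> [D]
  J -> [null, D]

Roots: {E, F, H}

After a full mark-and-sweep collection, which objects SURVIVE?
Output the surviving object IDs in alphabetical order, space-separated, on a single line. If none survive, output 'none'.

Roots: E F H
Mark E: refs=null, marked=E
Mark F: refs=J H, marked=E F
Mark H: refs=G B, marked=E F H
Mark J: refs=null D, marked=E F H J
Mark G: refs=J null J, marked=E F G H J
Mark B: refs=B B A, marked=B E F G H J
Mark D: refs=null, marked=B D E F G H J
Mark A: refs=E E J, marked=A B D E F G H J
Unmarked (collected): C I

Answer: A B D E F G H J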